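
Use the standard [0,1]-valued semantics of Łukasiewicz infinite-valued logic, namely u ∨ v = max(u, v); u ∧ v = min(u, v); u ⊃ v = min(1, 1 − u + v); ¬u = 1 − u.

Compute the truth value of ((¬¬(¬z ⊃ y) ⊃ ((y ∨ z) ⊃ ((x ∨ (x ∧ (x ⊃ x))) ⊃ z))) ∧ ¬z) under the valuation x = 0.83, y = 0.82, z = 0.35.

0.65

¬z: Łukasiewicz ¬ gives 1 − 0.35 = 0.65
(¬z ⊃ y): min(1, 1 − 0.65 + 0.82) = 1
¬(¬z ⊃ y): Łukasiewicz ¬ gives 1 − 1 = 0
¬¬(¬z ⊃ y): Łukasiewicz ¬ gives 1 − 0 = 1
(y ∨ z) = max(0.82, 0.35) = 0.82
(x ⊃ x): min(1, 1 − 0.83 + 0.83) = 1
(x ∧ (x ⊃ x)) = min(0.83, 1) = 0.83
(x ∨ (x ∧ (x ⊃ x))) = max(0.83, 0.83) = 0.83
((x ∨ (x ∧ (x ⊃ x))) ⊃ z): min(1, 1 − 0.83 + 0.35) = 0.52
((y ∨ z) ⊃ ((x ∨ (x ∧ (x ⊃ x))) ⊃ z)): min(1, 1 − 0.82 + 0.52) = 0.7
(¬¬(¬z ⊃ y) ⊃ ((y ∨ z) ⊃ ((x ∨ (x ∧ (x ⊃ x))) ⊃ z))): min(1, 1 − 1 + 0.7) = 0.7
¬z: Łukasiewicz ¬ gives 1 − 0.35 = 0.65
((¬¬(¬z ⊃ y) ⊃ ((y ∨ z) ⊃ ((x ∨ (x ∧ (x ⊃ x))) ⊃ z))) ∧ ¬z) = min(0.7, 0.65) = 0.65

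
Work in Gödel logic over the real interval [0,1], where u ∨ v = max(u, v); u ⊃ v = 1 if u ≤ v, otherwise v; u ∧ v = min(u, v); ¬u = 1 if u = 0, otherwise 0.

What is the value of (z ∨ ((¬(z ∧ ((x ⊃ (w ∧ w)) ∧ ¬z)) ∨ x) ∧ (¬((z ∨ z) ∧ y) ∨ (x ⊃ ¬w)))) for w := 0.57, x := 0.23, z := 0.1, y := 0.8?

0.10

(w ∧ w) = min(0.57, 0.57) = 0.57
(x ⊃ (w ∧ w)): 0.23 ≤ 0.57, so result = 1
¬z: Gödel ¬ of 0.1 = 0 (operand ≠ 0)
((x ⊃ (w ∧ w)) ∧ ¬z) = min(1, 0) = 0
(z ∧ ((x ⊃ (w ∧ w)) ∧ ¬z)) = min(0.1, 0) = 0
¬(z ∧ ((x ⊃ (w ∧ w)) ∧ ¬z)): Gödel ¬ of 0 = 1 (operand is 0)
(¬(z ∧ ((x ⊃ (w ∧ w)) ∧ ¬z)) ∨ x) = max(1, 0.23) = 1
(z ∨ z) = max(0.1, 0.1) = 0.1
((z ∨ z) ∧ y) = min(0.1, 0.8) = 0.1
¬((z ∨ z) ∧ y): Gödel ¬ of 0.1 = 0 (operand ≠ 0)
¬w: Gödel ¬ of 0.57 = 0 (operand ≠ 0)
(x ⊃ ¬w): 0.23 > 0, so result = 0
(¬((z ∨ z) ∧ y) ∨ (x ⊃ ¬w)) = max(0, 0) = 0
((¬(z ∧ ((x ⊃ (w ∧ w)) ∧ ¬z)) ∨ x) ∧ (¬((z ∨ z) ∧ y) ∨ (x ⊃ ¬w))) = min(1, 0) = 0
(z ∨ ((¬(z ∧ ((x ⊃ (w ∧ w)) ∧ ¬z)) ∨ x) ∧ (¬((z ∨ z) ∧ y) ∨ (x ⊃ ¬w)))) = max(0.1, 0) = 0.1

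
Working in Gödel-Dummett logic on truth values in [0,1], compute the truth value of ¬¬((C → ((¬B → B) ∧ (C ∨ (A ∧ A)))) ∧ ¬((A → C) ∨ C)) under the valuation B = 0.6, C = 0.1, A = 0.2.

¬B: Gödel ¬ of 0.6 = 0 (operand ≠ 0)
(¬B → B): 0 ≤ 0.6, so result = 1
(A ∧ A) = min(0.2, 0.2) = 0.2
(C ∨ (A ∧ A)) = max(0.1, 0.2) = 0.2
((¬B → B) ∧ (C ∨ (A ∧ A))) = min(1, 0.2) = 0.2
(C → ((¬B → B) ∧ (C ∨ (A ∧ A)))): 0.1 ≤ 0.2, so result = 1
(A → C): 0.2 > 0.1, so result = 0.1
((A → C) ∨ C) = max(0.1, 0.1) = 0.1
¬((A → C) ∨ C): Gödel ¬ of 0.1 = 0 (operand ≠ 0)
((C → ((¬B → B) ∧ (C ∨ (A ∧ A)))) ∧ ¬((A → C) ∨ C)) = min(1, 0) = 0
¬((C → ((¬B → B) ∧ (C ∨ (A ∧ A)))) ∧ ¬((A → C) ∨ C)): Gödel ¬ of 0 = 1 (operand is 0)
¬¬((C → ((¬B → B) ∧ (C ∨ (A ∧ A)))) ∧ ¬((A → C) ∨ C)): Gödel ¬ of 1 = 0 (operand ≠ 0)

0.00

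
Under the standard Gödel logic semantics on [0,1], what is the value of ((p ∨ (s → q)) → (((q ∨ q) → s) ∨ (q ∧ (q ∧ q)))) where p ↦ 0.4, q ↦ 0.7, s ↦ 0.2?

0.70

(s → q): 0.2 ≤ 0.7, so result = 1
(p ∨ (s → q)) = max(0.4, 1) = 1
(q ∨ q) = max(0.7, 0.7) = 0.7
((q ∨ q) → s): 0.7 > 0.2, so result = 0.2
(q ∧ q) = min(0.7, 0.7) = 0.7
(q ∧ (q ∧ q)) = min(0.7, 0.7) = 0.7
(((q ∨ q) → s) ∨ (q ∧ (q ∧ q))) = max(0.2, 0.7) = 0.7
((p ∨ (s → q)) → (((q ∨ q) → s) ∨ (q ∧ (q ∧ q)))): 1 > 0.7, so result = 0.7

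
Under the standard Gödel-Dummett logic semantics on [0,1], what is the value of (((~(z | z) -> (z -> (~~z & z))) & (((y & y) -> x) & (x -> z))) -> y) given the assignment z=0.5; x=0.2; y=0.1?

0.10

(z | z) = max(0.5, 0.5) = 0.5
~(z | z): Gödel ¬ of 0.5 = 0 (operand ≠ 0)
~z: Gödel ¬ of 0.5 = 0 (operand ≠ 0)
~~z: Gödel ¬ of 0 = 1 (operand is 0)
(~~z & z) = min(1, 0.5) = 0.5
(z -> (~~z & z)): 0.5 ≤ 0.5, so result = 1
(~(z | z) -> (z -> (~~z & z))): 0 ≤ 1, so result = 1
(y & y) = min(0.1, 0.1) = 0.1
((y & y) -> x): 0.1 ≤ 0.2, so result = 1
(x -> z): 0.2 ≤ 0.5, so result = 1
(((y & y) -> x) & (x -> z)) = min(1, 1) = 1
((~(z | z) -> (z -> (~~z & z))) & (((y & y) -> x) & (x -> z))) = min(1, 1) = 1
(((~(z | z) -> (z -> (~~z & z))) & (((y & y) -> x) & (x -> z))) -> y): 1 > 0.1, so result = 0.1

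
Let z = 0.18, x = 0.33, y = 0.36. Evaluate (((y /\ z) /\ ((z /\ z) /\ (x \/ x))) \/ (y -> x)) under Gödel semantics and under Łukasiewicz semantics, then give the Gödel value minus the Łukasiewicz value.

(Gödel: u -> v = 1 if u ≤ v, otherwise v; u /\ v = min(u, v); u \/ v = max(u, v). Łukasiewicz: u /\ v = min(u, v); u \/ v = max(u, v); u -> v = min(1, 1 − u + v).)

-0.64

Gödel evaluation:
  (y /\ z) = min(0.36, 0.18) = 0.18
  (z /\ z) = min(0.18, 0.18) = 0.18
  (x \/ x) = max(0.33, 0.33) = 0.33
  ((z /\ z) /\ (x \/ x)) = min(0.18, 0.33) = 0.18
  ((y /\ z) /\ ((z /\ z) /\ (x \/ x))) = min(0.18, 0.18) = 0.18
  (y -> x): 0.36 > 0.33, so result = 0.33
  (((y /\ z) /\ ((z /\ z) /\ (x \/ x))) \/ (y -> x)) = max(0.18, 0.33) = 0.33
  Gödel value = 0.33
Łukasiewicz evaluation:
  (y /\ z) = min(0.36, 0.18) = 0.18
  (z /\ z) = min(0.18, 0.18) = 0.18
  (x \/ x) = max(0.33, 0.33) = 0.33
  ((z /\ z) /\ (x \/ x)) = min(0.18, 0.33) = 0.18
  ((y /\ z) /\ ((z /\ z) /\ (x \/ x))) = min(0.18, 0.18) = 0.18
  (y -> x): min(1, 1 − 0.36 + 0.33) = 0.97
  (((y /\ z) /\ ((z /\ z) /\ (x \/ x))) \/ (y -> x)) = max(0.18, 0.97) = 0.97
  Łukasiewicz value = 0.97
Difference: 0.33 − 0.97 = -0.64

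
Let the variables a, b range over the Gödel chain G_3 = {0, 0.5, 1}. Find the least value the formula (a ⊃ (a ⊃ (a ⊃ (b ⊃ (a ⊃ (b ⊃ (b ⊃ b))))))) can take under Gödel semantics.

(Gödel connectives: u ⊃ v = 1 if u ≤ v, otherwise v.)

1.00

Every assignment gives 1. For instance at a = 0, b = 0:
  (b ⊃ b): 0 ≤ 0, so result = 1
  (b ⊃ (b ⊃ b)): 0 ≤ 1, so result = 1
  (a ⊃ (b ⊃ (b ⊃ b))): 0 ≤ 1, so result = 1
  (b ⊃ (a ⊃ (b ⊃ (b ⊃ b)))): 0 ≤ 1, so result = 1
  (a ⊃ (b ⊃ (a ⊃ (b ⊃ (b ⊃ b))))): 0 ≤ 1, so result = 1
  (a ⊃ (a ⊃ (b ⊃ (a ⊃ (b ⊃ (b ⊃ b)))))): 0 ≤ 1, so result = 1
  (a ⊃ (a ⊃ (a ⊃ (b ⊃ (a ⊃ (b ⊃ (b ⊃ b))))))): 0 ≤ 1, so result = 1
All 9 assignments give value 1 — the formula is a G_3-tautology.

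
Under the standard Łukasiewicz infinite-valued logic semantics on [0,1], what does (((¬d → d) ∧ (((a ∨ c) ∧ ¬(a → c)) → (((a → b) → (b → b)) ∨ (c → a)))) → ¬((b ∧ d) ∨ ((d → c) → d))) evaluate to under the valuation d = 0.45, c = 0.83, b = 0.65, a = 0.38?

0.65

¬d: Łukasiewicz ¬ gives 1 − 0.45 = 0.55
(¬d → d): min(1, 1 − 0.55 + 0.45) = 0.9
(a ∨ c) = max(0.38, 0.83) = 0.83
(a → c): min(1, 1 − 0.38 + 0.83) = 1
¬(a → c): Łukasiewicz ¬ gives 1 − 1 = 0
((a ∨ c) ∧ ¬(a → c)) = min(0.83, 0) = 0
(a → b): min(1, 1 − 0.38 + 0.65) = 1
(b → b): min(1, 1 − 0.65 + 0.65) = 1
((a → b) → (b → b)): min(1, 1 − 1 + 1) = 1
(c → a): min(1, 1 − 0.83 + 0.38) = 0.55
(((a → b) → (b → b)) ∨ (c → a)) = max(1, 0.55) = 1
(((a ∨ c) ∧ ¬(a → c)) → (((a → b) → (b → b)) ∨ (c → a))): min(1, 1 − 0 + 1) = 1
((¬d → d) ∧ (((a ∨ c) ∧ ¬(a → c)) → (((a → b) → (b → b)) ∨ (c → a)))) = min(0.9, 1) = 0.9
(b ∧ d) = min(0.65, 0.45) = 0.45
(d → c): min(1, 1 − 0.45 + 0.83) = 1
((d → c) → d): min(1, 1 − 1 + 0.45) = 0.45
((b ∧ d) ∨ ((d → c) → d)) = max(0.45, 0.45) = 0.45
¬((b ∧ d) ∨ ((d → c) → d)): Łukasiewicz ¬ gives 1 − 0.45 = 0.55
(((¬d → d) ∧ (((a ∨ c) ∧ ¬(a → c)) → (((a → b) → (b → b)) ∨ (c → a)))) → ¬((b ∧ d) ∨ ((d → c) → d))): min(1, 1 − 0.9 + 0.55) = 0.65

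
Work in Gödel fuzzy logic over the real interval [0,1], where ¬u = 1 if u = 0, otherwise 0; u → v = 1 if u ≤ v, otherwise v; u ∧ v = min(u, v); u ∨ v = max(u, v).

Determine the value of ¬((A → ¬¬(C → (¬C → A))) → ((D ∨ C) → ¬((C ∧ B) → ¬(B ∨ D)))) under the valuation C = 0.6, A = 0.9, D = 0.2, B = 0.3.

¬C: Gödel ¬ of 0.6 = 0 (operand ≠ 0)
(¬C → A): 0 ≤ 0.9, so result = 1
(C → (¬C → A)): 0.6 ≤ 1, so result = 1
¬(C → (¬C → A)): Gödel ¬ of 1 = 0 (operand ≠ 0)
¬¬(C → (¬C → A)): Gödel ¬ of 0 = 1 (operand is 0)
(A → ¬¬(C → (¬C → A))): 0.9 ≤ 1, so result = 1
(D ∨ C) = max(0.2, 0.6) = 0.6
(C ∧ B) = min(0.6, 0.3) = 0.3
(B ∨ D) = max(0.3, 0.2) = 0.3
¬(B ∨ D): Gödel ¬ of 0.3 = 0 (operand ≠ 0)
((C ∧ B) → ¬(B ∨ D)): 0.3 > 0, so result = 0
¬((C ∧ B) → ¬(B ∨ D)): Gödel ¬ of 0 = 1 (operand is 0)
((D ∨ C) → ¬((C ∧ B) → ¬(B ∨ D))): 0.6 ≤ 1, so result = 1
((A → ¬¬(C → (¬C → A))) → ((D ∨ C) → ¬((C ∧ B) → ¬(B ∨ D)))): 1 ≤ 1, so result = 1
¬((A → ¬¬(C → (¬C → A))) → ((D ∨ C) → ¬((C ∧ B) → ¬(B ∨ D)))): Gödel ¬ of 1 = 0 (operand ≠ 0)

0.00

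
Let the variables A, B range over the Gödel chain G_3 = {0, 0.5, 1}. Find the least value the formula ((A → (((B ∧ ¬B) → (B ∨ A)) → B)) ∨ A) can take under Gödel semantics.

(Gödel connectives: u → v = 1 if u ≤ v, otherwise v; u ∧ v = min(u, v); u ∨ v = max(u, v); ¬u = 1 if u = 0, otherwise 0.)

0.50

The minimum is attained at A = 0.5, B = 0:
  ¬B: Gödel ¬ of 0 = 1 (operand is 0)
  (B ∧ ¬B) = min(0, 1) = 0
  (B ∨ A) = max(0, 0.5) = 0.5
  ((B ∧ ¬B) → (B ∨ A)): 0 ≤ 0.5, so result = 1
  (((B ∧ ¬B) → (B ∨ A)) → B): 1 > 0, so result = 0
  (A → (((B ∧ ¬B) → (B ∨ A)) → B)): 0.5 > 0, so result = 0
  ((A → (((B ∧ ¬B) → (B ∨ A)) → B)) ∨ A) = max(0, 0.5) = 0.5
Checking all 9 assignments confirms none give a value below 0.50.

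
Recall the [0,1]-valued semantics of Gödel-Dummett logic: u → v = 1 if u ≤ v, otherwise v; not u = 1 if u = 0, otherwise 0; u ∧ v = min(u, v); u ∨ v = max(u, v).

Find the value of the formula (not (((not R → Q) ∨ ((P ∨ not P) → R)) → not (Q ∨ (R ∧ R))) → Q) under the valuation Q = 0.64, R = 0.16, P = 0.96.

not R: Gödel ¬ of 0.16 = 0 (operand ≠ 0)
(not R → Q): 0 ≤ 0.64, so result = 1
not P: Gödel ¬ of 0.96 = 0 (operand ≠ 0)
(P ∨ not P) = max(0.96, 0) = 0.96
((P ∨ not P) → R): 0.96 > 0.16, so result = 0.16
((not R → Q) ∨ ((P ∨ not P) → R)) = max(1, 0.16) = 1
(R ∧ R) = min(0.16, 0.16) = 0.16
(Q ∨ (R ∧ R)) = max(0.64, 0.16) = 0.64
not (Q ∨ (R ∧ R)): Gödel ¬ of 0.64 = 0 (operand ≠ 0)
(((not R → Q) ∨ ((P ∨ not P) → R)) → not (Q ∨ (R ∧ R))): 1 > 0, so result = 0
not (((not R → Q) ∨ ((P ∨ not P) → R)) → not (Q ∨ (R ∧ R))): Gödel ¬ of 0 = 1 (operand is 0)
(not (((not R → Q) ∨ ((P ∨ not P) → R)) → not (Q ∨ (R ∧ R))) → Q): 1 > 0.64, so result = 0.64

0.64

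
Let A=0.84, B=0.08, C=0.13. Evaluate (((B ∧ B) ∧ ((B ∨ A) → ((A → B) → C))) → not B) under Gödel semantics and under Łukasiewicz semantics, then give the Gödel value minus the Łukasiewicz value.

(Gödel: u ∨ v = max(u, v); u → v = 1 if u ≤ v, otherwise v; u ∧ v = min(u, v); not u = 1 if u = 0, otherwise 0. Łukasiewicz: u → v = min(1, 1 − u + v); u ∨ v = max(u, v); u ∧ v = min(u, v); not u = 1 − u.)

Gödel evaluation:
  (B ∧ B) = min(0.08, 0.08) = 0.08
  (B ∨ A) = max(0.08, 0.84) = 0.84
  (A → B): 0.84 > 0.08, so result = 0.08
  ((A → B) → C): 0.08 ≤ 0.13, so result = 1
  ((B ∨ A) → ((A → B) → C)): 0.84 ≤ 1, so result = 1
  ((B ∧ B) ∧ ((B ∨ A) → ((A → B) → C))) = min(0.08, 1) = 0.08
  not B: Gödel ¬ of 0.08 = 0 (operand ≠ 0)
  (((B ∧ B) ∧ ((B ∨ A) → ((A → B) → C))) → not B): 0.08 > 0, so result = 0
  Gödel value = 0
Łukasiewicz evaluation:
  (B ∧ B) = min(0.08, 0.08) = 0.08
  (B ∨ A) = max(0.08, 0.84) = 0.84
  (A → B): min(1, 1 − 0.84 + 0.08) = 0.24
  ((A → B) → C): min(1, 1 − 0.24 + 0.13) = 0.89
  ((B ∨ A) → ((A → B) → C)): min(1, 1 − 0.84 + 0.89) = 1
  ((B ∧ B) ∧ ((B ∨ A) → ((A → B) → C))) = min(0.08, 1) = 0.08
  not B: Łukasiewicz ¬ gives 1 − 0.08 = 0.92
  (((B ∧ B) ∧ ((B ∨ A) → ((A → B) → C))) → not B): min(1, 1 − 0.08 + 0.92) = 1
  Łukasiewicz value = 1
Difference: 0 − 1 = -1.00

-1.00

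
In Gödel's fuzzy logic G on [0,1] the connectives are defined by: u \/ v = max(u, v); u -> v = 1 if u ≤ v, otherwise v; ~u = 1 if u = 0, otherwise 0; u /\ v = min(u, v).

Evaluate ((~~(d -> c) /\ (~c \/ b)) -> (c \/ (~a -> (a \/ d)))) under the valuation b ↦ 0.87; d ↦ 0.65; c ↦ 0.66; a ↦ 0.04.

(d -> c): 0.65 ≤ 0.66, so result = 1
~(d -> c): Gödel ¬ of 1 = 0 (operand ≠ 0)
~~(d -> c): Gödel ¬ of 0 = 1 (operand is 0)
~c: Gödel ¬ of 0.66 = 0 (operand ≠ 0)
(~c \/ b) = max(0, 0.87) = 0.87
(~~(d -> c) /\ (~c \/ b)) = min(1, 0.87) = 0.87
~a: Gödel ¬ of 0.04 = 0 (operand ≠ 0)
(a \/ d) = max(0.04, 0.65) = 0.65
(~a -> (a \/ d)): 0 ≤ 0.65, so result = 1
(c \/ (~a -> (a \/ d))) = max(0.66, 1) = 1
((~~(d -> c) /\ (~c \/ b)) -> (c \/ (~a -> (a \/ d)))): 0.87 ≤ 1, so result = 1

1.00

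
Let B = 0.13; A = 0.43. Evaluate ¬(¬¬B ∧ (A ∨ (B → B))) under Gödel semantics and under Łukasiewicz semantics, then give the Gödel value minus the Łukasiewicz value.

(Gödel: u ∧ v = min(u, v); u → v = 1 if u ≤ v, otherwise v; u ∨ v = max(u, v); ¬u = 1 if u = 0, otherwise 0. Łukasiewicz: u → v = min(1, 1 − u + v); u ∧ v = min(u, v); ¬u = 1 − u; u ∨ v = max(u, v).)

-0.87

Gödel evaluation:
  ¬B: Gödel ¬ of 0.13 = 0 (operand ≠ 0)
  ¬¬B: Gödel ¬ of 0 = 1 (operand is 0)
  (B → B): 0.13 ≤ 0.13, so result = 1
  (A ∨ (B → B)) = max(0.43, 1) = 1
  (¬¬B ∧ (A ∨ (B → B))) = min(1, 1) = 1
  ¬(¬¬B ∧ (A ∨ (B → B))): Gödel ¬ of 1 = 0 (operand ≠ 0)
  Gödel value = 0
Łukasiewicz evaluation:
  ¬B: Łukasiewicz ¬ gives 1 − 0.13 = 0.87
  ¬¬B: Łukasiewicz ¬ gives 1 − 0.87 = 0.13
  (B → B): min(1, 1 − 0.13 + 0.13) = 1
  (A ∨ (B → B)) = max(0.43, 1) = 1
  (¬¬B ∧ (A ∨ (B → B))) = min(0.13, 1) = 0.13
  ¬(¬¬B ∧ (A ∨ (B → B))): Łukasiewicz ¬ gives 1 − 0.13 = 0.87
  Łukasiewicz value = 0.87
Difference: 0 − 0.87 = -0.87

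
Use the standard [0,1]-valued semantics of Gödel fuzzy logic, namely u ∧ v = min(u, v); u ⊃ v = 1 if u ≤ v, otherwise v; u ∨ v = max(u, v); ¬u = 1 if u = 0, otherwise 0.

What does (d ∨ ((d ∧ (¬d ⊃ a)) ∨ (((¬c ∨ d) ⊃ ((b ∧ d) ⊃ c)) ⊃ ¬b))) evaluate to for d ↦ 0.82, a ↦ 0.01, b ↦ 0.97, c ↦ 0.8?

¬d: Gödel ¬ of 0.82 = 0 (operand ≠ 0)
(¬d ⊃ a): 0 ≤ 0.01, so result = 1
(d ∧ (¬d ⊃ a)) = min(0.82, 1) = 0.82
¬c: Gödel ¬ of 0.8 = 0 (operand ≠ 0)
(¬c ∨ d) = max(0, 0.82) = 0.82
(b ∧ d) = min(0.97, 0.82) = 0.82
((b ∧ d) ⊃ c): 0.82 > 0.8, so result = 0.8
((¬c ∨ d) ⊃ ((b ∧ d) ⊃ c)): 0.82 > 0.8, so result = 0.8
¬b: Gödel ¬ of 0.97 = 0 (operand ≠ 0)
(((¬c ∨ d) ⊃ ((b ∧ d) ⊃ c)) ⊃ ¬b): 0.8 > 0, so result = 0
((d ∧ (¬d ⊃ a)) ∨ (((¬c ∨ d) ⊃ ((b ∧ d) ⊃ c)) ⊃ ¬b)) = max(0.82, 0) = 0.82
(d ∨ ((d ∧ (¬d ⊃ a)) ∨ (((¬c ∨ d) ⊃ ((b ∧ d) ⊃ c)) ⊃ ¬b))) = max(0.82, 0.82) = 0.82

0.82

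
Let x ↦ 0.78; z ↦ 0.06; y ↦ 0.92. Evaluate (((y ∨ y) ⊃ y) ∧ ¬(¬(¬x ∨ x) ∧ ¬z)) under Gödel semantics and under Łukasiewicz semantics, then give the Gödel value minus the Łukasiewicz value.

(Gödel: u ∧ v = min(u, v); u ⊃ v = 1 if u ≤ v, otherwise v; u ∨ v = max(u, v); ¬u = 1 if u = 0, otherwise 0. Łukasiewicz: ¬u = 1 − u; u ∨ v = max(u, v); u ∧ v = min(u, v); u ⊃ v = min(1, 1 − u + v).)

Gödel evaluation:
  (y ∨ y) = max(0.92, 0.92) = 0.92
  ((y ∨ y) ⊃ y): 0.92 ≤ 0.92, so result = 1
  ¬x: Gödel ¬ of 0.78 = 0 (operand ≠ 0)
  (¬x ∨ x) = max(0, 0.78) = 0.78
  ¬(¬x ∨ x): Gödel ¬ of 0.78 = 0 (operand ≠ 0)
  ¬z: Gödel ¬ of 0.06 = 0 (operand ≠ 0)
  (¬(¬x ∨ x) ∧ ¬z) = min(0, 0) = 0
  ¬(¬(¬x ∨ x) ∧ ¬z): Gödel ¬ of 0 = 1 (operand is 0)
  (((y ∨ y) ⊃ y) ∧ ¬(¬(¬x ∨ x) ∧ ¬z)) = min(1, 1) = 1
  Gödel value = 1
Łukasiewicz evaluation:
  (y ∨ y) = max(0.92, 0.92) = 0.92
  ((y ∨ y) ⊃ y): min(1, 1 − 0.92 + 0.92) = 1
  ¬x: Łukasiewicz ¬ gives 1 − 0.78 = 0.22
  (¬x ∨ x) = max(0.22, 0.78) = 0.78
  ¬(¬x ∨ x): Łukasiewicz ¬ gives 1 − 0.78 = 0.22
  ¬z: Łukasiewicz ¬ gives 1 − 0.06 = 0.94
  (¬(¬x ∨ x) ∧ ¬z) = min(0.22, 0.94) = 0.22
  ¬(¬(¬x ∨ x) ∧ ¬z): Łukasiewicz ¬ gives 1 − 0.22 = 0.78
  (((y ∨ y) ⊃ y) ∧ ¬(¬(¬x ∨ x) ∧ ¬z)) = min(1, 0.78) = 0.78
  Łukasiewicz value = 0.78
Difference: 1 − 0.78 = 0.22

0.22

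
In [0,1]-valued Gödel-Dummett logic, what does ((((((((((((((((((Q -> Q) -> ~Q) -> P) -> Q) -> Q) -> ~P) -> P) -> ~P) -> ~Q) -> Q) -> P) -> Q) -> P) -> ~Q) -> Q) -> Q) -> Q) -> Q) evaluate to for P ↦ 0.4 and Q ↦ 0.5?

(Q -> Q): 0.5 ≤ 0.5, so result = 1
~Q: Gödel ¬ of 0.5 = 0 (operand ≠ 0)
((Q -> Q) -> ~Q): 1 > 0, so result = 0
(((Q -> Q) -> ~Q) -> P): 0 ≤ 0.4, so result = 1
((((Q -> Q) -> ~Q) -> P) -> Q): 1 > 0.5, so result = 0.5
(((((Q -> Q) -> ~Q) -> P) -> Q) -> Q): 0.5 ≤ 0.5, so result = 1
~P: Gödel ¬ of 0.4 = 0 (operand ≠ 0)
((((((Q -> Q) -> ~Q) -> P) -> Q) -> Q) -> ~P): 1 > 0, so result = 0
(((((((Q -> Q) -> ~Q) -> P) -> Q) -> Q) -> ~P) -> P): 0 ≤ 0.4, so result = 1
~P: Gödel ¬ of 0.4 = 0 (operand ≠ 0)
((((((((Q -> Q) -> ~Q) -> P) -> Q) -> Q) -> ~P) -> P) -> ~P): 1 > 0, so result = 0
~Q: Gödel ¬ of 0.5 = 0 (operand ≠ 0)
(((((((((Q -> Q) -> ~Q) -> P) -> Q) -> Q) -> ~P) -> P) -> ~P) -> ~Q): 0 ≤ 0, so result = 1
((((((((((Q -> Q) -> ~Q) -> P) -> Q) -> Q) -> ~P) -> P) -> ~P) -> ~Q) -> Q): 1 > 0.5, so result = 0.5
(((((((((((Q -> Q) -> ~Q) -> P) -> Q) -> Q) -> ~P) -> P) -> ~P) -> ~Q) -> Q) -> P): 0.5 > 0.4, so result = 0.4
((((((((((((Q -> Q) -> ~Q) -> P) -> Q) -> Q) -> ~P) -> P) -> ~P) -> ~Q) -> Q) -> P) -> Q): 0.4 ≤ 0.5, so result = 1
(((((((((((((Q -> Q) -> ~Q) -> P) -> Q) -> Q) -> ~P) -> P) -> ~P) -> ~Q) -> Q) -> P) -> Q) -> P): 1 > 0.4, so result = 0.4
~Q: Gödel ¬ of 0.5 = 0 (operand ≠ 0)
((((((((((((((Q -> Q) -> ~Q) -> P) -> Q) -> Q) -> ~P) -> P) -> ~P) -> ~Q) -> Q) -> P) -> Q) -> P) -> ~Q): 0.4 > 0, so result = 0
(((((((((((((((Q -> Q) -> ~Q) -> P) -> Q) -> Q) -> ~P) -> P) -> ~P) -> ~Q) -> Q) -> P) -> Q) -> P) -> ~Q) -> Q): 0 ≤ 0.5, so result = 1
((((((((((((((((Q -> Q) -> ~Q) -> P) -> Q) -> Q) -> ~P) -> P) -> ~P) -> ~Q) -> Q) -> P) -> Q) -> P) -> ~Q) -> Q) -> Q): 1 > 0.5, so result = 0.5
(((((((((((((((((Q -> Q) -> ~Q) -> P) -> Q) -> Q) -> ~P) -> P) -> ~P) -> ~Q) -> Q) -> P) -> Q) -> P) -> ~Q) -> Q) -> Q) -> Q): 0.5 ≤ 0.5, so result = 1
((((((((((((((((((Q -> Q) -> ~Q) -> P) -> Q) -> Q) -> ~P) -> P) -> ~P) -> ~Q) -> Q) -> P) -> Q) -> P) -> ~Q) -> Q) -> Q) -> Q) -> Q): 1 > 0.5, so result = 0.5

0.50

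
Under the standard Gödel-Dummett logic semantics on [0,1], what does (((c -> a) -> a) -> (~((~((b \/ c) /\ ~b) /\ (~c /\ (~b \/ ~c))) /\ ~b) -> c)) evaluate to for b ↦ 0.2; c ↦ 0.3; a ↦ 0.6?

0.30

(c -> a): 0.3 ≤ 0.6, so result = 1
((c -> a) -> a): 1 > 0.6, so result = 0.6
(b \/ c) = max(0.2, 0.3) = 0.3
~b: Gödel ¬ of 0.2 = 0 (operand ≠ 0)
((b \/ c) /\ ~b) = min(0.3, 0) = 0
~((b \/ c) /\ ~b): Gödel ¬ of 0 = 1 (operand is 0)
~c: Gödel ¬ of 0.3 = 0 (operand ≠ 0)
~b: Gödel ¬ of 0.2 = 0 (operand ≠ 0)
~c: Gödel ¬ of 0.3 = 0 (operand ≠ 0)
(~b \/ ~c) = max(0, 0) = 0
(~c /\ (~b \/ ~c)) = min(0, 0) = 0
(~((b \/ c) /\ ~b) /\ (~c /\ (~b \/ ~c))) = min(1, 0) = 0
~b: Gödel ¬ of 0.2 = 0 (operand ≠ 0)
((~((b \/ c) /\ ~b) /\ (~c /\ (~b \/ ~c))) /\ ~b) = min(0, 0) = 0
~((~((b \/ c) /\ ~b) /\ (~c /\ (~b \/ ~c))) /\ ~b): Gödel ¬ of 0 = 1 (operand is 0)
(~((~((b \/ c) /\ ~b) /\ (~c /\ (~b \/ ~c))) /\ ~b) -> c): 1 > 0.3, so result = 0.3
(((c -> a) -> a) -> (~((~((b \/ c) /\ ~b) /\ (~c /\ (~b \/ ~c))) /\ ~b) -> c)): 0.6 > 0.3, so result = 0.3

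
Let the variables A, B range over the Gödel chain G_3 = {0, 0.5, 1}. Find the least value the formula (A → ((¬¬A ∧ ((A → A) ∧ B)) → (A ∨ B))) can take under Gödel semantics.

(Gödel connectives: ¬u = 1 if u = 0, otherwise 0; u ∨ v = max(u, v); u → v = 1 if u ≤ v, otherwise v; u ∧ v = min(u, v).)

1.00

Every assignment gives 1. For instance at A = 0, B = 0:
  ¬A: Gödel ¬ of 0 = 1 (operand is 0)
  ¬¬A: Gödel ¬ of 1 = 0 (operand ≠ 0)
  (A → A): 0 ≤ 0, so result = 1
  ((A → A) ∧ B) = min(1, 0) = 0
  (¬¬A ∧ ((A → A) ∧ B)) = min(0, 0) = 0
  (A ∨ B) = max(0, 0) = 0
  ((¬¬A ∧ ((A → A) ∧ B)) → (A ∨ B)): 0 ≤ 0, so result = 1
  (A → ((¬¬A ∧ ((A → A) ∧ B)) → (A ∨ B))): 0 ≤ 1, so result = 1
All 9 assignments give value 1 — the formula is a G_3-tautology.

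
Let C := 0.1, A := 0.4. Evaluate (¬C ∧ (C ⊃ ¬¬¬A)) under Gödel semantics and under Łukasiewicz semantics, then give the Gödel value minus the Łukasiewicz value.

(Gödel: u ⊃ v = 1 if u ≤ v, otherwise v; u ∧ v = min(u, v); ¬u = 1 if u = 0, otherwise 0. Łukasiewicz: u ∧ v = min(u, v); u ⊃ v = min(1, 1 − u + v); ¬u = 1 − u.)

-0.90

Gödel evaluation:
  ¬C: Gödel ¬ of 0.1 = 0 (operand ≠ 0)
  ¬A: Gödel ¬ of 0.4 = 0 (operand ≠ 0)
  ¬¬A: Gödel ¬ of 0 = 1 (operand is 0)
  ¬¬¬A: Gödel ¬ of 1 = 0 (operand ≠ 0)
  (C ⊃ ¬¬¬A): 0.1 > 0, so result = 0
  (¬C ∧ (C ⊃ ¬¬¬A)) = min(0, 0) = 0
  Gödel value = 0
Łukasiewicz evaluation:
  ¬C: Łukasiewicz ¬ gives 1 − 0.1 = 0.9
  ¬A: Łukasiewicz ¬ gives 1 − 0.4 = 0.6
  ¬¬A: Łukasiewicz ¬ gives 1 − 0.6 = 0.4
  ¬¬¬A: Łukasiewicz ¬ gives 1 − 0.4 = 0.6
  (C ⊃ ¬¬¬A): min(1, 1 − 0.1 + 0.6) = 1
  (¬C ∧ (C ⊃ ¬¬¬A)) = min(0.9, 1) = 0.9
  Łukasiewicz value = 0.9
Difference: 0 − 0.9 = -0.90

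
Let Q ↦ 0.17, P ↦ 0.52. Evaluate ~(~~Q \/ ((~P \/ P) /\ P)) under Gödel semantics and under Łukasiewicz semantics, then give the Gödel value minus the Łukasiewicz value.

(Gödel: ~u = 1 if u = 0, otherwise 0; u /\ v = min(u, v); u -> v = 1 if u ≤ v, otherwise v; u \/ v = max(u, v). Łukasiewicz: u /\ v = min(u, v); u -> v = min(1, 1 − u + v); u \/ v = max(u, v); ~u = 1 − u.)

-0.48

Gödel evaluation:
  ~Q: Gödel ¬ of 0.17 = 0 (operand ≠ 0)
  ~~Q: Gödel ¬ of 0 = 1 (operand is 0)
  ~P: Gödel ¬ of 0.52 = 0 (operand ≠ 0)
  (~P \/ P) = max(0, 0.52) = 0.52
  ((~P \/ P) /\ P) = min(0.52, 0.52) = 0.52
  (~~Q \/ ((~P \/ P) /\ P)) = max(1, 0.52) = 1
  ~(~~Q \/ ((~P \/ P) /\ P)): Gödel ¬ of 1 = 0 (operand ≠ 0)
  Gödel value = 0
Łukasiewicz evaluation:
  ~Q: Łukasiewicz ¬ gives 1 − 0.17 = 0.83
  ~~Q: Łukasiewicz ¬ gives 1 − 0.83 = 0.17
  ~P: Łukasiewicz ¬ gives 1 − 0.52 = 0.48
  (~P \/ P) = max(0.48, 0.52) = 0.52
  ((~P \/ P) /\ P) = min(0.52, 0.52) = 0.52
  (~~Q \/ ((~P \/ P) /\ P)) = max(0.17, 0.52) = 0.52
  ~(~~Q \/ ((~P \/ P) /\ P)): Łukasiewicz ¬ gives 1 − 0.52 = 0.48
  Łukasiewicz value = 0.48
Difference: 0 − 0.48 = -0.48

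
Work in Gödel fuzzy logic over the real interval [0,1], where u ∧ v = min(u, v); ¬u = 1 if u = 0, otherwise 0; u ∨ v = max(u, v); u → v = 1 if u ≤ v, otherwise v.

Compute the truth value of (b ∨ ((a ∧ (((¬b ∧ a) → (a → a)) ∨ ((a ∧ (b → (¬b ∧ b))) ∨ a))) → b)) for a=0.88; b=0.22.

¬b: Gödel ¬ of 0.22 = 0 (operand ≠ 0)
(¬b ∧ a) = min(0, 0.88) = 0
(a → a): 0.88 ≤ 0.88, so result = 1
((¬b ∧ a) → (a → a)): 0 ≤ 1, so result = 1
¬b: Gödel ¬ of 0.22 = 0 (operand ≠ 0)
(¬b ∧ b) = min(0, 0.22) = 0
(b → (¬b ∧ b)): 0.22 > 0, so result = 0
(a ∧ (b → (¬b ∧ b))) = min(0.88, 0) = 0
((a ∧ (b → (¬b ∧ b))) ∨ a) = max(0, 0.88) = 0.88
(((¬b ∧ a) → (a → a)) ∨ ((a ∧ (b → (¬b ∧ b))) ∨ a)) = max(1, 0.88) = 1
(a ∧ (((¬b ∧ a) → (a → a)) ∨ ((a ∧ (b → (¬b ∧ b))) ∨ a))) = min(0.88, 1) = 0.88
((a ∧ (((¬b ∧ a) → (a → a)) ∨ ((a ∧ (b → (¬b ∧ b))) ∨ a))) → b): 0.88 > 0.22, so result = 0.22
(b ∨ ((a ∧ (((¬b ∧ a) → (a → a)) ∨ ((a ∧ (b → (¬b ∧ b))) ∨ a))) → b)) = max(0.22, 0.22) = 0.22

0.22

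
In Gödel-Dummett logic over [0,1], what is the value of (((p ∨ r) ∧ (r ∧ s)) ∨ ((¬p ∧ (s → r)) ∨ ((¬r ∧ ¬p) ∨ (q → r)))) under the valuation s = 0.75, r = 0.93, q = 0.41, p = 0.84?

1.00

(p ∨ r) = max(0.84, 0.93) = 0.93
(r ∧ s) = min(0.93, 0.75) = 0.75
((p ∨ r) ∧ (r ∧ s)) = min(0.93, 0.75) = 0.75
¬p: Gödel ¬ of 0.84 = 0 (operand ≠ 0)
(s → r): 0.75 ≤ 0.93, so result = 1
(¬p ∧ (s → r)) = min(0, 1) = 0
¬r: Gödel ¬ of 0.93 = 0 (operand ≠ 0)
¬p: Gödel ¬ of 0.84 = 0 (operand ≠ 0)
(¬r ∧ ¬p) = min(0, 0) = 0
(q → r): 0.41 ≤ 0.93, so result = 1
((¬r ∧ ¬p) ∨ (q → r)) = max(0, 1) = 1
((¬p ∧ (s → r)) ∨ ((¬r ∧ ¬p) ∨ (q → r))) = max(0, 1) = 1
(((p ∨ r) ∧ (r ∧ s)) ∨ ((¬p ∧ (s → r)) ∨ ((¬r ∧ ¬p) ∨ (q → r)))) = max(0.75, 1) = 1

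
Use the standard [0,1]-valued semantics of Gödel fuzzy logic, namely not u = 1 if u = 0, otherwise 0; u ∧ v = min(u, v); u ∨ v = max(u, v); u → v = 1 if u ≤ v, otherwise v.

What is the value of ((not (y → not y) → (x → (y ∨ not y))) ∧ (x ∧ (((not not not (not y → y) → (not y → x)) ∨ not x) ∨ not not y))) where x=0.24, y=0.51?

not y: Gödel ¬ of 0.51 = 0 (operand ≠ 0)
(y → not y): 0.51 > 0, so result = 0
not (y → not y): Gödel ¬ of 0 = 1 (operand is 0)
not y: Gödel ¬ of 0.51 = 0 (operand ≠ 0)
(y ∨ not y) = max(0.51, 0) = 0.51
(x → (y ∨ not y)): 0.24 ≤ 0.51, so result = 1
(not (y → not y) → (x → (y ∨ not y))): 1 ≤ 1, so result = 1
not y: Gödel ¬ of 0.51 = 0 (operand ≠ 0)
(not y → y): 0 ≤ 0.51, so result = 1
not (not y → y): Gödel ¬ of 1 = 0 (operand ≠ 0)
not not (not y → y): Gödel ¬ of 0 = 1 (operand is 0)
not not not (not y → y): Gödel ¬ of 1 = 0 (operand ≠ 0)
not y: Gödel ¬ of 0.51 = 0 (operand ≠ 0)
(not y → x): 0 ≤ 0.24, so result = 1
(not not not (not y → y) → (not y → x)): 0 ≤ 1, so result = 1
not x: Gödel ¬ of 0.24 = 0 (operand ≠ 0)
((not not not (not y → y) → (not y → x)) ∨ not x) = max(1, 0) = 1
not y: Gödel ¬ of 0.51 = 0 (operand ≠ 0)
not not y: Gödel ¬ of 0 = 1 (operand is 0)
(((not not not (not y → y) → (not y → x)) ∨ not x) ∨ not not y) = max(1, 1) = 1
(x ∧ (((not not not (not y → y) → (not y → x)) ∨ not x) ∨ not not y)) = min(0.24, 1) = 0.24
((not (y → not y) → (x → (y ∨ not y))) ∧ (x ∧ (((not not not (not y → y) → (not y → x)) ∨ not x) ∨ not not y))) = min(1, 0.24) = 0.24

0.24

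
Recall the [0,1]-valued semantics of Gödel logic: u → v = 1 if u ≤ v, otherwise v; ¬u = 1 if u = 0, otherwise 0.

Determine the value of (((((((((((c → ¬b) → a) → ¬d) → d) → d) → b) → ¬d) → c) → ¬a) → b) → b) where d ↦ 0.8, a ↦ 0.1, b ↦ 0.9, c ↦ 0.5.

¬b: Gödel ¬ of 0.9 = 0 (operand ≠ 0)
(c → ¬b): 0.5 > 0, so result = 0
((c → ¬b) → a): 0 ≤ 0.1, so result = 1
¬d: Gödel ¬ of 0.8 = 0 (operand ≠ 0)
(((c → ¬b) → a) → ¬d): 1 > 0, so result = 0
((((c → ¬b) → a) → ¬d) → d): 0 ≤ 0.8, so result = 1
(((((c → ¬b) → a) → ¬d) → d) → d): 1 > 0.8, so result = 0.8
((((((c → ¬b) → a) → ¬d) → d) → d) → b): 0.8 ≤ 0.9, so result = 1
¬d: Gödel ¬ of 0.8 = 0 (operand ≠ 0)
(((((((c → ¬b) → a) → ¬d) → d) → d) → b) → ¬d): 1 > 0, so result = 0
((((((((c → ¬b) → a) → ¬d) → d) → d) → b) → ¬d) → c): 0 ≤ 0.5, so result = 1
¬a: Gödel ¬ of 0.1 = 0 (operand ≠ 0)
(((((((((c → ¬b) → a) → ¬d) → d) → d) → b) → ¬d) → c) → ¬a): 1 > 0, so result = 0
((((((((((c → ¬b) → a) → ¬d) → d) → d) → b) → ¬d) → c) → ¬a) → b): 0 ≤ 0.9, so result = 1
(((((((((((c → ¬b) → a) → ¬d) → d) → d) → b) → ¬d) → c) → ¬a) → b) → b): 1 > 0.9, so result = 0.9

0.90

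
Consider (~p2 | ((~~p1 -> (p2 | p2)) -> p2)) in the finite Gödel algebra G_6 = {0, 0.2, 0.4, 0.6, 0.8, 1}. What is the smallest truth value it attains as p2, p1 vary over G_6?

The minimum is attained at p2 = 0.2, p1 = 0:
  ~p2: Gödel ¬ of 0.2 = 0 (operand ≠ 0)
  ~p1: Gödel ¬ of 0 = 1 (operand is 0)
  ~~p1: Gödel ¬ of 1 = 0 (operand ≠ 0)
  (p2 | p2) = max(0.2, 0.2) = 0.2
  (~~p1 -> (p2 | p2)): 0 ≤ 0.2, so result = 1
  ((~~p1 -> (p2 | p2)) -> p2): 1 > 0.2, so result = 0.2
  (~p2 | ((~~p1 -> (p2 | p2)) -> p2)) = max(0, 0.2) = 0.2
Checking all 36 assignments confirms none give a value below 0.20.

0.20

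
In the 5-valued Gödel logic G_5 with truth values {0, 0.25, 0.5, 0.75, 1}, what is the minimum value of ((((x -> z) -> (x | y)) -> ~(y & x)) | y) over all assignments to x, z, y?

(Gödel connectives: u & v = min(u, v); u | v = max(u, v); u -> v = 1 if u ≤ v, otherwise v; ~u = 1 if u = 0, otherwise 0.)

The minimum is attained at x = 0.25, z = 0, y = 0.25:
  (x -> z): 0.25 > 0, so result = 0
  (x | y) = max(0.25, 0.25) = 0.25
  ((x -> z) -> (x | y)): 0 ≤ 0.25, so result = 1
  (y & x) = min(0.25, 0.25) = 0.25
  ~(y & x): Gödel ¬ of 0.25 = 0 (operand ≠ 0)
  (((x -> z) -> (x | y)) -> ~(y & x)): 1 > 0, so result = 0
  ((((x -> z) -> (x | y)) -> ~(y & x)) | y) = max(0, 0.25) = 0.25
Checking all 125 assignments confirms none give a value below 0.25.

0.25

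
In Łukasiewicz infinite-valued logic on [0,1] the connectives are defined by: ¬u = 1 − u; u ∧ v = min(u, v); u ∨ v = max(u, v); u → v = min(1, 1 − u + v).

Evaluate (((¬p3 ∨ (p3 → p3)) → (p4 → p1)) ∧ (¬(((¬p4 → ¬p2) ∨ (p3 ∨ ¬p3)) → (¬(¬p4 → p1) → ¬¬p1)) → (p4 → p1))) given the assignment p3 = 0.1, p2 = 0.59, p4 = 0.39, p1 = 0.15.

0.76

¬p3: Łukasiewicz ¬ gives 1 − 0.1 = 0.9
(p3 → p3): min(1, 1 − 0.1 + 0.1) = 1
(¬p3 ∨ (p3 → p3)) = max(0.9, 1) = 1
(p4 → p1): min(1, 1 − 0.39 + 0.15) = 0.76
((¬p3 ∨ (p3 → p3)) → (p4 → p1)): min(1, 1 − 1 + 0.76) = 0.76
¬p4: Łukasiewicz ¬ gives 1 − 0.39 = 0.61
¬p2: Łukasiewicz ¬ gives 1 − 0.59 = 0.41
(¬p4 → ¬p2): min(1, 1 − 0.61 + 0.41) = 0.8
¬p3: Łukasiewicz ¬ gives 1 − 0.1 = 0.9
(p3 ∨ ¬p3) = max(0.1, 0.9) = 0.9
((¬p4 → ¬p2) ∨ (p3 ∨ ¬p3)) = max(0.8, 0.9) = 0.9
¬p4: Łukasiewicz ¬ gives 1 − 0.39 = 0.61
(¬p4 → p1): min(1, 1 − 0.61 + 0.15) = 0.54
¬(¬p4 → p1): Łukasiewicz ¬ gives 1 − 0.54 = 0.46
¬p1: Łukasiewicz ¬ gives 1 − 0.15 = 0.85
¬¬p1: Łukasiewicz ¬ gives 1 − 0.85 = 0.15
(¬(¬p4 → p1) → ¬¬p1): min(1, 1 − 0.46 + 0.15) = 0.69
(((¬p4 → ¬p2) ∨ (p3 ∨ ¬p3)) → (¬(¬p4 → p1) → ¬¬p1)): min(1, 1 − 0.9 + 0.69) = 0.79
¬(((¬p4 → ¬p2) ∨ (p3 ∨ ¬p3)) → (¬(¬p4 → p1) → ¬¬p1)): Łukasiewicz ¬ gives 1 − 0.79 = 0.21
(p4 → p1): min(1, 1 − 0.39 + 0.15) = 0.76
(¬(((¬p4 → ¬p2) ∨ (p3 ∨ ¬p3)) → (¬(¬p4 → p1) → ¬¬p1)) → (p4 → p1)): min(1, 1 − 0.21 + 0.76) = 1
(((¬p3 ∨ (p3 → p3)) → (p4 → p1)) ∧ (¬(((¬p4 → ¬p2) ∨ (p3 ∨ ¬p3)) → (¬(¬p4 → p1) → ¬¬p1)) → (p4 → p1))) = min(0.76, 1) = 0.76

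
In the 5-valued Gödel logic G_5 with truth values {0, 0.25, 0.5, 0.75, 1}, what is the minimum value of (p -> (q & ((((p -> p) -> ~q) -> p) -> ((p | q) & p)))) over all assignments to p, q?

The minimum is attained at p = 0.25, q = 0:
  (p -> p): 0.25 ≤ 0.25, so result = 1
  ~q: Gödel ¬ of 0 = 1 (operand is 0)
  ((p -> p) -> ~q): 1 ≤ 1, so result = 1
  (((p -> p) -> ~q) -> p): 1 > 0.25, so result = 0.25
  (p | q) = max(0.25, 0) = 0.25
  ((p | q) & p) = min(0.25, 0.25) = 0.25
  ((((p -> p) -> ~q) -> p) -> ((p | q) & p)): 0.25 ≤ 0.25, so result = 1
  (q & ((((p -> p) -> ~q) -> p) -> ((p | q) & p))) = min(0, 1) = 0
  (p -> (q & ((((p -> p) -> ~q) -> p) -> ((p | q) & p)))): 0.25 > 0, so result = 0
Checking all 25 assignments confirms none give a value below 0.00.

0.00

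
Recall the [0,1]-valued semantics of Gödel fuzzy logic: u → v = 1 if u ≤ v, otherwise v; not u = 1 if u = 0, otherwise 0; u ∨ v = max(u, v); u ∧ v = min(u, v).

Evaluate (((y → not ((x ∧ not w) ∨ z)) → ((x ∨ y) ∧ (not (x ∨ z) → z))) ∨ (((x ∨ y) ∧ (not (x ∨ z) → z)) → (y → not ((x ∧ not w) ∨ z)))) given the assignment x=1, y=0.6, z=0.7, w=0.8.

1.00

not w: Gödel ¬ of 0.8 = 0 (operand ≠ 0)
(x ∧ not w) = min(1, 0) = 0
((x ∧ not w) ∨ z) = max(0, 0.7) = 0.7
not ((x ∧ not w) ∨ z): Gödel ¬ of 0.7 = 0 (operand ≠ 0)
(y → not ((x ∧ not w) ∨ z)): 0.6 > 0, so result = 0
(x ∨ y) = max(1, 0.6) = 1
(x ∨ z) = max(1, 0.7) = 1
not (x ∨ z): Gödel ¬ of 1 = 0 (operand ≠ 0)
(not (x ∨ z) → z): 0 ≤ 0.7, so result = 1
((x ∨ y) ∧ (not (x ∨ z) → z)) = min(1, 1) = 1
((y → not ((x ∧ not w) ∨ z)) → ((x ∨ y) ∧ (not (x ∨ z) → z))): 0 ≤ 1, so result = 1
(x ∨ y) = max(1, 0.6) = 1
(x ∨ z) = max(1, 0.7) = 1
not (x ∨ z): Gödel ¬ of 1 = 0 (operand ≠ 0)
(not (x ∨ z) → z): 0 ≤ 0.7, so result = 1
((x ∨ y) ∧ (not (x ∨ z) → z)) = min(1, 1) = 1
not w: Gödel ¬ of 0.8 = 0 (operand ≠ 0)
(x ∧ not w) = min(1, 0) = 0
((x ∧ not w) ∨ z) = max(0, 0.7) = 0.7
not ((x ∧ not w) ∨ z): Gödel ¬ of 0.7 = 0 (operand ≠ 0)
(y → not ((x ∧ not w) ∨ z)): 0.6 > 0, so result = 0
(((x ∨ y) ∧ (not (x ∨ z) → z)) → (y → not ((x ∧ not w) ∨ z))): 1 > 0, so result = 0
(((y → not ((x ∧ not w) ∨ z)) → ((x ∨ y) ∧ (not (x ∨ z) → z))) ∨ (((x ∨ y) ∧ (not (x ∨ z) → z)) → (y → not ((x ∧ not w) ∨ z)))) = max(1, 0) = 1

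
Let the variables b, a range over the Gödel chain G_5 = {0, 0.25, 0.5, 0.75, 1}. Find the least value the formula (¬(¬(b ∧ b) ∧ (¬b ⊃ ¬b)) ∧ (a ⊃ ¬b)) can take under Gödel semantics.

0.00

The minimum is attained at b = 0, a = 0:
  (b ∧ b) = min(0, 0) = 0
  ¬(b ∧ b): Gödel ¬ of 0 = 1 (operand is 0)
  ¬b: Gödel ¬ of 0 = 1 (operand is 0)
  ¬b: Gödel ¬ of 0 = 1 (operand is 0)
  (¬b ⊃ ¬b): 1 ≤ 1, so result = 1
  (¬(b ∧ b) ∧ (¬b ⊃ ¬b)) = min(1, 1) = 1
  ¬(¬(b ∧ b) ∧ (¬b ⊃ ¬b)): Gödel ¬ of 1 = 0 (operand ≠ 0)
  ¬b: Gödel ¬ of 0 = 1 (operand is 0)
  (a ⊃ ¬b): 0 ≤ 1, so result = 1
  (¬(¬(b ∧ b) ∧ (¬b ⊃ ¬b)) ∧ (a ⊃ ¬b)) = min(0, 1) = 0
Checking all 25 assignments confirms none give a value below 0.00.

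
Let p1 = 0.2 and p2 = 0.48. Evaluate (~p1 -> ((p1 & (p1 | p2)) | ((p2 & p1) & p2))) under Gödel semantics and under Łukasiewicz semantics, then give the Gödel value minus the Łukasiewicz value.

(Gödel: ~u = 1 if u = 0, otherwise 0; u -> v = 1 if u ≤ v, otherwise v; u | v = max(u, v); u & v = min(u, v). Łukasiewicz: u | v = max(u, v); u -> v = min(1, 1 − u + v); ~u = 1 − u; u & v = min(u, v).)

Gödel evaluation:
  ~p1: Gödel ¬ of 0.2 = 0 (operand ≠ 0)
  (p1 | p2) = max(0.2, 0.48) = 0.48
  (p1 & (p1 | p2)) = min(0.2, 0.48) = 0.2
  (p2 & p1) = min(0.48, 0.2) = 0.2
  ((p2 & p1) & p2) = min(0.2, 0.48) = 0.2
  ((p1 & (p1 | p2)) | ((p2 & p1) & p2)) = max(0.2, 0.2) = 0.2
  (~p1 -> ((p1 & (p1 | p2)) | ((p2 & p1) & p2))): 0 ≤ 0.2, so result = 1
  Gödel value = 1
Łukasiewicz evaluation:
  ~p1: Łukasiewicz ¬ gives 1 − 0.2 = 0.8
  (p1 | p2) = max(0.2, 0.48) = 0.48
  (p1 & (p1 | p2)) = min(0.2, 0.48) = 0.2
  (p2 & p1) = min(0.48, 0.2) = 0.2
  ((p2 & p1) & p2) = min(0.2, 0.48) = 0.2
  ((p1 & (p1 | p2)) | ((p2 & p1) & p2)) = max(0.2, 0.2) = 0.2
  (~p1 -> ((p1 & (p1 | p2)) | ((p2 & p1) & p2))): min(1, 1 − 0.8 + 0.2) = 0.4
  Łukasiewicz value = 0.4
Difference: 1 − 0.4 = 0.60

0.60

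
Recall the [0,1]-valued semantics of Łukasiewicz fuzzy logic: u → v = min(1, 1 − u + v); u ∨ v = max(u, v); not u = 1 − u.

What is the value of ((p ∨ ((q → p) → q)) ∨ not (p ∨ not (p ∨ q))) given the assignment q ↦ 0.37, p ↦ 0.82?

(q → p): min(1, 1 − 0.37 + 0.82) = 1
((q → p) → q): min(1, 1 − 1 + 0.37) = 0.37
(p ∨ ((q → p) → q)) = max(0.82, 0.37) = 0.82
(p ∨ q) = max(0.82, 0.37) = 0.82
not (p ∨ q): Łukasiewicz ¬ gives 1 − 0.82 = 0.18
(p ∨ not (p ∨ q)) = max(0.82, 0.18) = 0.82
not (p ∨ not (p ∨ q)): Łukasiewicz ¬ gives 1 − 0.82 = 0.18
((p ∨ ((q → p) → q)) ∨ not (p ∨ not (p ∨ q))) = max(0.82, 0.18) = 0.82

0.82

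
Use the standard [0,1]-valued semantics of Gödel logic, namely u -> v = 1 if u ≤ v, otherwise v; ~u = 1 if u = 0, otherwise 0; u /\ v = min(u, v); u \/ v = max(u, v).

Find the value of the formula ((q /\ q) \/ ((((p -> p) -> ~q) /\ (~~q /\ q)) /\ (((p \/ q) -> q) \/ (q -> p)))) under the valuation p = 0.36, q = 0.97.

0.97

(q /\ q) = min(0.97, 0.97) = 0.97
(p -> p): 0.36 ≤ 0.36, so result = 1
~q: Gödel ¬ of 0.97 = 0 (operand ≠ 0)
((p -> p) -> ~q): 1 > 0, so result = 0
~q: Gödel ¬ of 0.97 = 0 (operand ≠ 0)
~~q: Gödel ¬ of 0 = 1 (operand is 0)
(~~q /\ q) = min(1, 0.97) = 0.97
(((p -> p) -> ~q) /\ (~~q /\ q)) = min(0, 0.97) = 0
(p \/ q) = max(0.36, 0.97) = 0.97
((p \/ q) -> q): 0.97 ≤ 0.97, so result = 1
(q -> p): 0.97 > 0.36, so result = 0.36
(((p \/ q) -> q) \/ (q -> p)) = max(1, 0.36) = 1
((((p -> p) -> ~q) /\ (~~q /\ q)) /\ (((p \/ q) -> q) \/ (q -> p))) = min(0, 1) = 0
((q /\ q) \/ ((((p -> p) -> ~q) /\ (~~q /\ q)) /\ (((p \/ q) -> q) \/ (q -> p)))) = max(0.97, 0) = 0.97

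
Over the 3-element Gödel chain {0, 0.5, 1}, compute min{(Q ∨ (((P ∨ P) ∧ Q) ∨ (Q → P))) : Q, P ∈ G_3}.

The minimum is attained at Q = 0.5, P = 0:
  (P ∨ P) = max(0, 0) = 0
  ((P ∨ P) ∧ Q) = min(0, 0.5) = 0
  (Q → P): 0.5 > 0, so result = 0
  (((P ∨ P) ∧ Q) ∨ (Q → P)) = max(0, 0) = 0
  (Q ∨ (((P ∨ P) ∧ Q) ∨ (Q → P))) = max(0.5, 0) = 0.5
Checking all 9 assignments confirms none give a value below 0.50.

0.50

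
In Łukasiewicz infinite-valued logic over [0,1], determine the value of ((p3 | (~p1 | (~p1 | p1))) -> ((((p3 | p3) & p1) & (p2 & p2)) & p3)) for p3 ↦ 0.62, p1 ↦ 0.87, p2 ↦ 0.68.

0.75

~p1: Łukasiewicz ¬ gives 1 − 0.87 = 0.13
~p1: Łukasiewicz ¬ gives 1 − 0.87 = 0.13
(~p1 | p1) = max(0.13, 0.87) = 0.87
(~p1 | (~p1 | p1)) = max(0.13, 0.87) = 0.87
(p3 | (~p1 | (~p1 | p1))) = max(0.62, 0.87) = 0.87
(p3 | p3) = max(0.62, 0.62) = 0.62
((p3 | p3) & p1) = min(0.62, 0.87) = 0.62
(p2 & p2) = min(0.68, 0.68) = 0.68
(((p3 | p3) & p1) & (p2 & p2)) = min(0.62, 0.68) = 0.62
((((p3 | p3) & p1) & (p2 & p2)) & p3) = min(0.62, 0.62) = 0.62
((p3 | (~p1 | (~p1 | p1))) -> ((((p3 | p3) & p1) & (p2 & p2)) & p3)): min(1, 1 − 0.87 + 0.62) = 0.75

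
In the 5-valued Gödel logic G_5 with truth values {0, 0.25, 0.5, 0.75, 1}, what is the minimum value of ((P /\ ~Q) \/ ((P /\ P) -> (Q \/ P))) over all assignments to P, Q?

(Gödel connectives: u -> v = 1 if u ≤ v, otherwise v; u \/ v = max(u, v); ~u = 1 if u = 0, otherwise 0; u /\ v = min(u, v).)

Every assignment gives 1. For instance at P = 0, Q = 0:
  ~Q: Gödel ¬ of 0 = 1 (operand is 0)
  (P /\ ~Q) = min(0, 1) = 0
  (P /\ P) = min(0, 0) = 0
  (Q \/ P) = max(0, 0) = 0
  ((P /\ P) -> (Q \/ P)): 0 ≤ 0, so result = 1
  ((P /\ ~Q) \/ ((P /\ P) -> (Q \/ P))) = max(0, 1) = 1
All 25 assignments give value 1 — the formula is a G_5-tautology.

1.00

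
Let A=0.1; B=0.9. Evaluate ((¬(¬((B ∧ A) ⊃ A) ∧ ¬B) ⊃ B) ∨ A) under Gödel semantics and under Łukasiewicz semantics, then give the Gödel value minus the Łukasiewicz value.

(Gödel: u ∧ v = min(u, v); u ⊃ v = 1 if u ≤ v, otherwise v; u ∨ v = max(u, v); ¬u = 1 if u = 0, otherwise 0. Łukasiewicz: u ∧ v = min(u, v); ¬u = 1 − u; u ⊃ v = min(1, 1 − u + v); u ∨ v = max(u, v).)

Gödel evaluation:
  (B ∧ A) = min(0.9, 0.1) = 0.1
  ((B ∧ A) ⊃ A): 0.1 ≤ 0.1, so result = 1
  ¬((B ∧ A) ⊃ A): Gödel ¬ of 1 = 0 (operand ≠ 0)
  ¬B: Gödel ¬ of 0.9 = 0 (operand ≠ 0)
  (¬((B ∧ A) ⊃ A) ∧ ¬B) = min(0, 0) = 0
  ¬(¬((B ∧ A) ⊃ A) ∧ ¬B): Gödel ¬ of 0 = 1 (operand is 0)
  (¬(¬((B ∧ A) ⊃ A) ∧ ¬B) ⊃ B): 1 > 0.9, so result = 0.9
  ((¬(¬((B ∧ A) ⊃ A) ∧ ¬B) ⊃ B) ∨ A) = max(0.9, 0.1) = 0.9
  Gödel value = 0.9
Łukasiewicz evaluation:
  (B ∧ A) = min(0.9, 0.1) = 0.1
  ((B ∧ A) ⊃ A): min(1, 1 − 0.1 + 0.1) = 1
  ¬((B ∧ A) ⊃ A): Łukasiewicz ¬ gives 1 − 1 = 0
  ¬B: Łukasiewicz ¬ gives 1 − 0.9 = 0.1
  (¬((B ∧ A) ⊃ A) ∧ ¬B) = min(0, 0.1) = 0
  ¬(¬((B ∧ A) ⊃ A) ∧ ¬B): Łukasiewicz ¬ gives 1 − 0 = 1
  (¬(¬((B ∧ A) ⊃ A) ∧ ¬B) ⊃ B): min(1, 1 − 1 + 0.9) = 0.9
  ((¬(¬((B ∧ A) ⊃ A) ∧ ¬B) ⊃ B) ∨ A) = max(0.9, 0.1) = 0.9
  Łukasiewicz value = 0.9
Difference: 0.9 − 0.9 = 0.00

0.00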